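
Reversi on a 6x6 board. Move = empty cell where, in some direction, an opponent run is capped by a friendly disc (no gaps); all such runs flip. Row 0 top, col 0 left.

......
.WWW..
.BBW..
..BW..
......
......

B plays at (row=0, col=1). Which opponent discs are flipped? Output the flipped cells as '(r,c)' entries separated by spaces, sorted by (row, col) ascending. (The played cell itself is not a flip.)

Dir NW: edge -> no flip
Dir N: edge -> no flip
Dir NE: edge -> no flip
Dir W: first cell '.' (not opp) -> no flip
Dir E: first cell '.' (not opp) -> no flip
Dir SW: first cell '.' (not opp) -> no flip
Dir S: opp run (1,1) capped by B -> flip
Dir SE: opp run (1,2) (2,3), next='.' -> no flip

Answer: (1,1)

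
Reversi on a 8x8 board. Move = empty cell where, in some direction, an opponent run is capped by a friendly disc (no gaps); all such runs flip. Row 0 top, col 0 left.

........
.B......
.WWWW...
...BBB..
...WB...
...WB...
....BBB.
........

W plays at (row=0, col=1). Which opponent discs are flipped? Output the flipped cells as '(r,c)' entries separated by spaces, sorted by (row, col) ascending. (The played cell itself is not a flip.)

Answer: (1,1)

Derivation:
Dir NW: edge -> no flip
Dir N: edge -> no flip
Dir NE: edge -> no flip
Dir W: first cell '.' (not opp) -> no flip
Dir E: first cell '.' (not opp) -> no flip
Dir SW: first cell '.' (not opp) -> no flip
Dir S: opp run (1,1) capped by W -> flip
Dir SE: first cell '.' (not opp) -> no flip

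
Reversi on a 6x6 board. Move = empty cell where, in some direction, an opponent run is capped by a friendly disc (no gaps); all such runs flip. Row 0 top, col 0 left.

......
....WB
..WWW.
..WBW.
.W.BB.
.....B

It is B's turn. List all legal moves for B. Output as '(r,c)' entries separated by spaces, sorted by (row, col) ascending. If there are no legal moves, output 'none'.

(0,3): no bracket -> illegal
(0,4): flips 3 -> legal
(0,5): no bracket -> illegal
(1,1): flips 1 -> legal
(1,2): no bracket -> illegal
(1,3): flips 2 -> legal
(2,1): flips 1 -> legal
(2,5): flips 1 -> legal
(3,0): no bracket -> illegal
(3,1): flips 1 -> legal
(3,5): flips 1 -> legal
(4,0): no bracket -> illegal
(4,2): no bracket -> illegal
(4,5): no bracket -> illegal
(5,0): no bracket -> illegal
(5,1): no bracket -> illegal
(5,2): no bracket -> illegal

Answer: (0,4) (1,1) (1,3) (2,1) (2,5) (3,1) (3,5)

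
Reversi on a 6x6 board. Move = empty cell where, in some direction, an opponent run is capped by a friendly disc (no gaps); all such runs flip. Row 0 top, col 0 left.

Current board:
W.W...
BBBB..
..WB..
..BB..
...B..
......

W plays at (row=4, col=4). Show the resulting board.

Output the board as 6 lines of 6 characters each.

Answer: W.W...
BBBB..
..WB..
..BW..
...BW.
......

Derivation:
Place W at (4,4); scan 8 dirs for brackets.
Dir NW: opp run (3,3) capped by W -> flip
Dir N: first cell '.' (not opp) -> no flip
Dir NE: first cell '.' (not opp) -> no flip
Dir W: opp run (4,3), next='.' -> no flip
Dir E: first cell '.' (not opp) -> no flip
Dir SW: first cell '.' (not opp) -> no flip
Dir S: first cell '.' (not opp) -> no flip
Dir SE: first cell '.' (not opp) -> no flip
All flips: (3,3)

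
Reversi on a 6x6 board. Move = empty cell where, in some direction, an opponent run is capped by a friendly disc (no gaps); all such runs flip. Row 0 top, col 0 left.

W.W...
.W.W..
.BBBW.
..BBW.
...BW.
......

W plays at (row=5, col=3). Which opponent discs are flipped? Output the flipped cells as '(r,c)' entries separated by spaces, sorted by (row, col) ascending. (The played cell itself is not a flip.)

Dir NW: first cell '.' (not opp) -> no flip
Dir N: opp run (4,3) (3,3) (2,3) capped by W -> flip
Dir NE: first cell 'W' (not opp) -> no flip
Dir W: first cell '.' (not opp) -> no flip
Dir E: first cell '.' (not opp) -> no flip
Dir SW: edge -> no flip
Dir S: edge -> no flip
Dir SE: edge -> no flip

Answer: (2,3) (3,3) (4,3)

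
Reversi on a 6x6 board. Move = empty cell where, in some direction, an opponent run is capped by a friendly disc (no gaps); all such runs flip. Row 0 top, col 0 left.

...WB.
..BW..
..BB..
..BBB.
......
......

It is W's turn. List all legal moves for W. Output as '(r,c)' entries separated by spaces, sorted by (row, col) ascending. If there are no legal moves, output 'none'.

Answer: (0,5) (1,1) (2,1) (3,1) (4,3)

Derivation:
(0,1): no bracket -> illegal
(0,2): no bracket -> illegal
(0,5): flips 1 -> legal
(1,1): flips 1 -> legal
(1,4): no bracket -> illegal
(1,5): no bracket -> illegal
(2,1): flips 1 -> legal
(2,4): no bracket -> illegal
(2,5): no bracket -> illegal
(3,1): flips 1 -> legal
(3,5): no bracket -> illegal
(4,1): no bracket -> illegal
(4,2): no bracket -> illegal
(4,3): flips 2 -> legal
(4,4): no bracket -> illegal
(4,5): no bracket -> illegal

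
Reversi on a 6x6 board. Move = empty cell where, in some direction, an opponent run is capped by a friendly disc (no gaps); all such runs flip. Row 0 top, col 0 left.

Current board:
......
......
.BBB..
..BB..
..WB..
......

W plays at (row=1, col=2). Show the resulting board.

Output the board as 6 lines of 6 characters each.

Place W at (1,2); scan 8 dirs for brackets.
Dir NW: first cell '.' (not opp) -> no flip
Dir N: first cell '.' (not opp) -> no flip
Dir NE: first cell '.' (not opp) -> no flip
Dir W: first cell '.' (not opp) -> no flip
Dir E: first cell '.' (not opp) -> no flip
Dir SW: opp run (2,1), next='.' -> no flip
Dir S: opp run (2,2) (3,2) capped by W -> flip
Dir SE: opp run (2,3), next='.' -> no flip
All flips: (2,2) (3,2)

Answer: ......
..W...
.BWB..
..WB..
..WB..
......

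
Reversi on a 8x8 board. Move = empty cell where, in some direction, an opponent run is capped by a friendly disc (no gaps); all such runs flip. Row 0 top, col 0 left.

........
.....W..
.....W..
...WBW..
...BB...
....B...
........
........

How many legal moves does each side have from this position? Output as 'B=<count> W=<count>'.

Answer: B=6 W=3

Derivation:
-- B to move --
(0,4): no bracket -> illegal
(0,5): no bracket -> illegal
(0,6): no bracket -> illegal
(1,4): no bracket -> illegal
(1,6): flips 1 -> legal
(2,2): flips 1 -> legal
(2,3): flips 1 -> legal
(2,4): no bracket -> illegal
(2,6): flips 1 -> legal
(3,2): flips 1 -> legal
(3,6): flips 1 -> legal
(4,2): no bracket -> illegal
(4,5): no bracket -> illegal
(4,6): no bracket -> illegal
B mobility = 6
-- W to move --
(2,3): no bracket -> illegal
(2,4): no bracket -> illegal
(3,2): no bracket -> illegal
(4,2): no bracket -> illegal
(4,5): no bracket -> illegal
(5,2): flips 2 -> legal
(5,3): flips 2 -> legal
(5,5): flips 1 -> legal
(6,3): no bracket -> illegal
(6,4): no bracket -> illegal
(6,5): no bracket -> illegal
W mobility = 3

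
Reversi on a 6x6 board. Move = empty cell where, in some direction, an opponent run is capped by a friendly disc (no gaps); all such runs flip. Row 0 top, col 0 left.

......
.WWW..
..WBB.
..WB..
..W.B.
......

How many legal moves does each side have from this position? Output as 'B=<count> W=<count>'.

-- B to move --
(0,0): flips 2 -> legal
(0,1): flips 1 -> legal
(0,2): flips 1 -> legal
(0,3): flips 1 -> legal
(0,4): no bracket -> illegal
(1,0): no bracket -> illegal
(1,4): no bracket -> illegal
(2,0): no bracket -> illegal
(2,1): flips 1 -> legal
(3,1): flips 1 -> legal
(4,1): flips 1 -> legal
(4,3): no bracket -> illegal
(5,1): flips 1 -> legal
(5,2): no bracket -> illegal
(5,3): no bracket -> illegal
B mobility = 8
-- W to move --
(1,4): flips 1 -> legal
(1,5): flips 2 -> legal
(2,5): flips 2 -> legal
(3,4): flips 2 -> legal
(3,5): flips 1 -> legal
(4,3): flips 2 -> legal
(4,5): no bracket -> illegal
(5,3): no bracket -> illegal
(5,4): no bracket -> illegal
(5,5): flips 2 -> legal
W mobility = 7

Answer: B=8 W=7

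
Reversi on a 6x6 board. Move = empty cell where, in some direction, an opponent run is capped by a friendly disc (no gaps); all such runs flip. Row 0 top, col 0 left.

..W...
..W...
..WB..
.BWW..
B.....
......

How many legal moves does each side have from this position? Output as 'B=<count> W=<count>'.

Answer: B=6 W=5

Derivation:
-- B to move --
(0,1): flips 1 -> legal
(0,3): no bracket -> illegal
(1,1): no bracket -> illegal
(1,3): flips 1 -> legal
(2,1): flips 1 -> legal
(2,4): no bracket -> illegal
(3,4): flips 2 -> legal
(4,1): flips 1 -> legal
(4,2): no bracket -> illegal
(4,3): flips 1 -> legal
(4,4): no bracket -> illegal
B mobility = 6
-- W to move --
(1,3): flips 1 -> legal
(1,4): flips 1 -> legal
(2,0): no bracket -> illegal
(2,1): no bracket -> illegal
(2,4): flips 1 -> legal
(3,0): flips 1 -> legal
(3,4): flips 1 -> legal
(4,1): no bracket -> illegal
(4,2): no bracket -> illegal
(5,0): no bracket -> illegal
(5,1): no bracket -> illegal
W mobility = 5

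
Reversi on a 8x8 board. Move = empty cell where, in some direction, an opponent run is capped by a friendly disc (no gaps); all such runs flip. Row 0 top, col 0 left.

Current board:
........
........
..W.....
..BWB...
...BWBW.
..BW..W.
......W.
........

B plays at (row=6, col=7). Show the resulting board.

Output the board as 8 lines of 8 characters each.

Answer: ........
........
..W.....
..BWB...
...BWBW.
..BW..B.
......WB
........

Derivation:
Place B at (6,7); scan 8 dirs for brackets.
Dir NW: opp run (5,6) capped by B -> flip
Dir N: first cell '.' (not opp) -> no flip
Dir NE: edge -> no flip
Dir W: opp run (6,6), next='.' -> no flip
Dir E: edge -> no flip
Dir SW: first cell '.' (not opp) -> no flip
Dir S: first cell '.' (not opp) -> no flip
Dir SE: edge -> no flip
All flips: (5,6)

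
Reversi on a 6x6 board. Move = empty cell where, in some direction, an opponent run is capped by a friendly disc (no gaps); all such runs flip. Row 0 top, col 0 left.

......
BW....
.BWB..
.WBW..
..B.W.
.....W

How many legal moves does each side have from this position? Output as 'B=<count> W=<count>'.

-- B to move --
(0,0): no bracket -> illegal
(0,1): flips 1 -> legal
(0,2): no bracket -> illegal
(1,2): flips 2 -> legal
(1,3): no bracket -> illegal
(2,0): flips 1 -> legal
(2,4): flips 1 -> legal
(3,0): flips 1 -> legal
(3,4): flips 1 -> legal
(3,5): no bracket -> illegal
(4,0): no bracket -> illegal
(4,1): flips 1 -> legal
(4,3): flips 1 -> legal
(4,5): no bracket -> illegal
(5,3): no bracket -> illegal
(5,4): no bracket -> illegal
B mobility = 8
-- W to move --
(0,0): no bracket -> illegal
(0,1): no bracket -> illegal
(1,2): no bracket -> illegal
(1,3): flips 1 -> legal
(1,4): no bracket -> illegal
(2,0): flips 1 -> legal
(2,4): flips 1 -> legal
(3,0): no bracket -> illegal
(3,4): no bracket -> illegal
(4,1): no bracket -> illegal
(4,3): no bracket -> illegal
(5,1): flips 1 -> legal
(5,2): flips 2 -> legal
(5,3): flips 1 -> legal
W mobility = 6

Answer: B=8 W=6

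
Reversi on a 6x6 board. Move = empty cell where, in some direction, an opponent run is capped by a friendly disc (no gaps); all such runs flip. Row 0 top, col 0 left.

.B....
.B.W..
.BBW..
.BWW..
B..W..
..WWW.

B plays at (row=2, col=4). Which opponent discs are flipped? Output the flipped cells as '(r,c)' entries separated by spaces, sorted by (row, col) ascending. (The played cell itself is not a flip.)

Dir NW: opp run (1,3), next='.' -> no flip
Dir N: first cell '.' (not opp) -> no flip
Dir NE: first cell '.' (not opp) -> no flip
Dir W: opp run (2,3) capped by B -> flip
Dir E: first cell '.' (not opp) -> no flip
Dir SW: opp run (3,3), next='.' -> no flip
Dir S: first cell '.' (not opp) -> no flip
Dir SE: first cell '.' (not opp) -> no flip

Answer: (2,3)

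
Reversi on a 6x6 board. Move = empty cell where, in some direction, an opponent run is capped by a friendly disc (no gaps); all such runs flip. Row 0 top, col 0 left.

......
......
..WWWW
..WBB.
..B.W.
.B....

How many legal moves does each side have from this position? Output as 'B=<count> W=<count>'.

Answer: B=8 W=4

Derivation:
-- B to move --
(1,1): flips 1 -> legal
(1,2): flips 3 -> legal
(1,3): flips 1 -> legal
(1,4): flips 1 -> legal
(1,5): flips 1 -> legal
(2,1): no bracket -> illegal
(3,1): flips 1 -> legal
(3,5): no bracket -> illegal
(4,1): no bracket -> illegal
(4,3): no bracket -> illegal
(4,5): no bracket -> illegal
(5,3): no bracket -> illegal
(5,4): flips 1 -> legal
(5,5): flips 1 -> legal
B mobility = 8
-- W to move --
(3,1): no bracket -> illegal
(3,5): flips 2 -> legal
(4,0): no bracket -> illegal
(4,1): no bracket -> illegal
(4,3): flips 2 -> legal
(4,5): flips 1 -> legal
(5,0): no bracket -> illegal
(5,2): flips 1 -> legal
(5,3): no bracket -> illegal
W mobility = 4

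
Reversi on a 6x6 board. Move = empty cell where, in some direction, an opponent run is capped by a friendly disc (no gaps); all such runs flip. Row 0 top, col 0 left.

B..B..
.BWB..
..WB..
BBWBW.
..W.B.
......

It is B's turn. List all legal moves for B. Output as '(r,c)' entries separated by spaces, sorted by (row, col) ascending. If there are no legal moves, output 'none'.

(0,1): flips 1 -> legal
(0,2): no bracket -> illegal
(2,1): flips 2 -> legal
(2,4): flips 1 -> legal
(2,5): no bracket -> illegal
(3,5): flips 1 -> legal
(4,1): flips 1 -> legal
(4,3): no bracket -> illegal
(4,5): flips 1 -> legal
(5,1): flips 1 -> legal
(5,2): no bracket -> illegal
(5,3): flips 1 -> legal

Answer: (0,1) (2,1) (2,4) (3,5) (4,1) (4,5) (5,1) (5,3)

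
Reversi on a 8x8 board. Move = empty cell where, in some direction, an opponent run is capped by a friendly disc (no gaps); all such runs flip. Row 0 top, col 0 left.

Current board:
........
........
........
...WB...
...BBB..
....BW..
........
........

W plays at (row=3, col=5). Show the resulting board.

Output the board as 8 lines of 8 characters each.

Answer: ........
........
........
...WWW..
...BBW..
....BW..
........
........

Derivation:
Place W at (3,5); scan 8 dirs for brackets.
Dir NW: first cell '.' (not opp) -> no flip
Dir N: first cell '.' (not opp) -> no flip
Dir NE: first cell '.' (not opp) -> no flip
Dir W: opp run (3,4) capped by W -> flip
Dir E: first cell '.' (not opp) -> no flip
Dir SW: opp run (4,4), next='.' -> no flip
Dir S: opp run (4,5) capped by W -> flip
Dir SE: first cell '.' (not opp) -> no flip
All flips: (3,4) (4,5)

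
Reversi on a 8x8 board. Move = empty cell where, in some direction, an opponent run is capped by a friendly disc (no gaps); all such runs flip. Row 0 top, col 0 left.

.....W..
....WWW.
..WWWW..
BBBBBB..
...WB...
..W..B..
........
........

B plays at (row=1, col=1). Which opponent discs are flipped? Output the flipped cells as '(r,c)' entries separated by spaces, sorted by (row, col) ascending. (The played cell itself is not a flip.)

Answer: (2,2)

Derivation:
Dir NW: first cell '.' (not opp) -> no flip
Dir N: first cell '.' (not opp) -> no flip
Dir NE: first cell '.' (not opp) -> no flip
Dir W: first cell '.' (not opp) -> no flip
Dir E: first cell '.' (not opp) -> no flip
Dir SW: first cell '.' (not opp) -> no flip
Dir S: first cell '.' (not opp) -> no flip
Dir SE: opp run (2,2) capped by B -> flip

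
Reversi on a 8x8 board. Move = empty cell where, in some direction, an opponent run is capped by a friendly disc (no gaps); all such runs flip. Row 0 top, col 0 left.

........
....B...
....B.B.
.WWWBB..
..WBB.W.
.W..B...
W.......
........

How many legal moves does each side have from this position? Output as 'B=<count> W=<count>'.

Answer: B=6 W=7

Derivation:
-- B to move --
(2,0): no bracket -> illegal
(2,1): flips 1 -> legal
(2,2): flips 1 -> legal
(2,3): flips 1 -> legal
(3,0): flips 3 -> legal
(3,6): no bracket -> illegal
(3,7): no bracket -> illegal
(4,0): no bracket -> illegal
(4,1): flips 1 -> legal
(4,5): no bracket -> illegal
(4,7): no bracket -> illegal
(5,0): no bracket -> illegal
(5,2): no bracket -> illegal
(5,3): no bracket -> illegal
(5,5): no bracket -> illegal
(5,6): no bracket -> illegal
(5,7): flips 1 -> legal
(6,1): no bracket -> illegal
(6,2): no bracket -> illegal
(7,0): no bracket -> illegal
(7,1): no bracket -> illegal
B mobility = 6
-- W to move --
(0,3): no bracket -> illegal
(0,4): no bracket -> illegal
(0,5): no bracket -> illegal
(1,3): flips 2 -> legal
(1,5): flips 1 -> legal
(1,6): no bracket -> illegal
(1,7): no bracket -> illegal
(2,3): no bracket -> illegal
(2,5): no bracket -> illegal
(2,7): no bracket -> illegal
(3,6): flips 2 -> legal
(3,7): no bracket -> illegal
(4,5): flips 2 -> legal
(5,2): no bracket -> illegal
(5,3): flips 1 -> legal
(5,5): flips 1 -> legal
(6,3): no bracket -> illegal
(6,4): no bracket -> illegal
(6,5): flips 2 -> legal
W mobility = 7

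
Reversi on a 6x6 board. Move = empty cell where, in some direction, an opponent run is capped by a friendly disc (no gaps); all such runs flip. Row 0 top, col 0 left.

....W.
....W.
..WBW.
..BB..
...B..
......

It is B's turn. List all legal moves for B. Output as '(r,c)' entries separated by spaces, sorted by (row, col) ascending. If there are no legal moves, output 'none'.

(0,3): no bracket -> illegal
(0,5): flips 1 -> legal
(1,1): flips 1 -> legal
(1,2): flips 1 -> legal
(1,3): no bracket -> illegal
(1,5): flips 1 -> legal
(2,1): flips 1 -> legal
(2,5): flips 1 -> legal
(3,1): no bracket -> illegal
(3,4): no bracket -> illegal
(3,5): no bracket -> illegal

Answer: (0,5) (1,1) (1,2) (1,5) (2,1) (2,5)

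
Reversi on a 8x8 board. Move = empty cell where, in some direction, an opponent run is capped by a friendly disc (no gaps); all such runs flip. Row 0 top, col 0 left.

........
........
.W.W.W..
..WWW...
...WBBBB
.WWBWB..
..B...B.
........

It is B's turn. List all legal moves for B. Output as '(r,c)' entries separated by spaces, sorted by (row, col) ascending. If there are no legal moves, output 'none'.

(1,0): no bracket -> illegal
(1,1): no bracket -> illegal
(1,2): flips 2 -> legal
(1,3): flips 3 -> legal
(1,4): no bracket -> illegal
(1,5): no bracket -> illegal
(1,6): no bracket -> illegal
(2,0): no bracket -> illegal
(2,2): flips 1 -> legal
(2,4): flips 1 -> legal
(2,6): no bracket -> illegal
(3,0): no bracket -> illegal
(3,1): no bracket -> illegal
(3,5): no bracket -> illegal
(3,6): no bracket -> illegal
(4,0): flips 1 -> legal
(4,1): no bracket -> illegal
(4,2): flips 2 -> legal
(5,0): flips 2 -> legal
(6,0): no bracket -> illegal
(6,1): no bracket -> illegal
(6,3): flips 1 -> legal
(6,4): flips 1 -> legal
(6,5): no bracket -> illegal

Answer: (1,2) (1,3) (2,2) (2,4) (4,0) (4,2) (5,0) (6,3) (6,4)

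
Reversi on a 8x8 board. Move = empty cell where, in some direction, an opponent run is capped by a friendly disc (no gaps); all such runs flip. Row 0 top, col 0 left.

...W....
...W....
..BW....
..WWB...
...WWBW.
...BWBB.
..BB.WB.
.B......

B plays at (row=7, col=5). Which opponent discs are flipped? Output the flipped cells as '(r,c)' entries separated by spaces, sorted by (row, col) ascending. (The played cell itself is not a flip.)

Answer: (6,5)

Derivation:
Dir NW: first cell '.' (not opp) -> no flip
Dir N: opp run (6,5) capped by B -> flip
Dir NE: first cell 'B' (not opp) -> no flip
Dir W: first cell '.' (not opp) -> no flip
Dir E: first cell '.' (not opp) -> no flip
Dir SW: edge -> no flip
Dir S: edge -> no flip
Dir SE: edge -> no flip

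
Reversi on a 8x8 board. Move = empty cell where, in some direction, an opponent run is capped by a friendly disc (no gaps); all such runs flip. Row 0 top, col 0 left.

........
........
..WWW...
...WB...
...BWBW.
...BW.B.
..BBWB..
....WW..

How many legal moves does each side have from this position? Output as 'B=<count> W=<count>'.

-- B to move --
(1,1): no bracket -> illegal
(1,2): flips 1 -> legal
(1,3): flips 2 -> legal
(1,4): flips 1 -> legal
(1,5): no bracket -> illegal
(2,1): no bracket -> illegal
(2,5): no bracket -> illegal
(3,1): no bracket -> illegal
(3,2): flips 1 -> legal
(3,5): flips 1 -> legal
(3,6): flips 1 -> legal
(3,7): no bracket -> illegal
(4,2): no bracket -> illegal
(4,7): flips 1 -> legal
(5,5): flips 1 -> legal
(5,7): no bracket -> illegal
(6,6): no bracket -> illegal
(7,3): no bracket -> illegal
(7,6): no bracket -> illegal
B mobility = 8
-- W to move --
(2,5): no bracket -> illegal
(3,2): flips 1 -> legal
(3,5): flips 1 -> legal
(3,6): flips 1 -> legal
(4,2): flips 2 -> legal
(4,7): flips 2 -> legal
(5,1): no bracket -> illegal
(5,2): flips 2 -> legal
(5,5): flips 1 -> legal
(5,7): no bracket -> illegal
(6,1): flips 2 -> legal
(6,6): flips 2 -> legal
(6,7): flips 3 -> legal
(7,1): flips 2 -> legal
(7,2): flips 1 -> legal
(7,3): flips 3 -> legal
(7,6): flips 1 -> legal
W mobility = 14

Answer: B=8 W=14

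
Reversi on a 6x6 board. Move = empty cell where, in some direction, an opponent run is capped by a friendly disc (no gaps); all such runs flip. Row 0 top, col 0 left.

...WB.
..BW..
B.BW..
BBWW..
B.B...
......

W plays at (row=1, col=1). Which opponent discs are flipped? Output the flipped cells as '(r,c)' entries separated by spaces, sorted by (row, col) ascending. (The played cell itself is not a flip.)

Answer: (1,2) (2,2)

Derivation:
Dir NW: first cell '.' (not opp) -> no flip
Dir N: first cell '.' (not opp) -> no flip
Dir NE: first cell '.' (not opp) -> no flip
Dir W: first cell '.' (not opp) -> no flip
Dir E: opp run (1,2) capped by W -> flip
Dir SW: opp run (2,0), next=edge -> no flip
Dir S: first cell '.' (not opp) -> no flip
Dir SE: opp run (2,2) capped by W -> flip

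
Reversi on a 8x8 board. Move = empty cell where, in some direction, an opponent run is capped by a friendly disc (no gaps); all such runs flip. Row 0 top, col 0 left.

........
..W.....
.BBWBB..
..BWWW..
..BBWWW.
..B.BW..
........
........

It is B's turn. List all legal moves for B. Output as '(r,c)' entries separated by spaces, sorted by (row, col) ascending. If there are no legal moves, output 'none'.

Answer: (0,2) (0,3) (1,3) (1,4) (3,6) (4,7) (5,6) (5,7) (6,5) (6,6)

Derivation:
(0,1): no bracket -> illegal
(0,2): flips 1 -> legal
(0,3): flips 1 -> legal
(1,1): no bracket -> illegal
(1,3): flips 2 -> legal
(1,4): flips 1 -> legal
(2,6): no bracket -> illegal
(3,6): flips 4 -> legal
(3,7): no bracket -> illegal
(4,7): flips 3 -> legal
(5,3): no bracket -> illegal
(5,6): flips 1 -> legal
(5,7): flips 2 -> legal
(6,4): no bracket -> illegal
(6,5): flips 3 -> legal
(6,6): flips 3 -> legal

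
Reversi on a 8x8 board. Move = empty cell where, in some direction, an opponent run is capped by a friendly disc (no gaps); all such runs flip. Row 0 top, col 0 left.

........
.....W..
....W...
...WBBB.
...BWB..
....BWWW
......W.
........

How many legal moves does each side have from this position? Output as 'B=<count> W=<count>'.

Answer: B=7 W=8

Derivation:
-- B to move --
(0,4): no bracket -> illegal
(0,5): no bracket -> illegal
(0,6): no bracket -> illegal
(1,3): flips 1 -> legal
(1,4): flips 1 -> legal
(1,6): no bracket -> illegal
(2,2): no bracket -> illegal
(2,3): flips 1 -> legal
(2,5): no bracket -> illegal
(2,6): no bracket -> illegal
(3,2): flips 1 -> legal
(4,2): no bracket -> illegal
(4,6): no bracket -> illegal
(4,7): no bracket -> illegal
(5,3): flips 1 -> legal
(6,4): no bracket -> illegal
(6,5): flips 1 -> legal
(6,7): flips 1 -> legal
(7,5): no bracket -> illegal
(7,6): no bracket -> illegal
(7,7): no bracket -> illegal
B mobility = 7
-- W to move --
(2,3): flips 2 -> legal
(2,5): flips 2 -> legal
(2,6): flips 1 -> legal
(2,7): no bracket -> illegal
(3,2): no bracket -> illegal
(3,7): flips 3 -> legal
(4,2): flips 1 -> legal
(4,6): flips 2 -> legal
(4,7): no bracket -> illegal
(5,2): no bracket -> illegal
(5,3): flips 2 -> legal
(6,3): no bracket -> illegal
(6,4): flips 1 -> legal
(6,5): no bracket -> illegal
W mobility = 8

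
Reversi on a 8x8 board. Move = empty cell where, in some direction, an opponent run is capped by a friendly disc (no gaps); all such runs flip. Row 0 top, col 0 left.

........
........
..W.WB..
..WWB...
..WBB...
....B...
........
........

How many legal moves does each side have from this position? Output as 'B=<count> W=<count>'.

Answer: B=6 W=7

Derivation:
-- B to move --
(1,1): flips 2 -> legal
(1,2): no bracket -> illegal
(1,3): no bracket -> illegal
(1,4): flips 1 -> legal
(1,5): no bracket -> illegal
(2,1): flips 1 -> legal
(2,3): flips 2 -> legal
(3,1): flips 2 -> legal
(3,5): no bracket -> illegal
(4,1): flips 1 -> legal
(5,1): no bracket -> illegal
(5,2): no bracket -> illegal
(5,3): no bracket -> illegal
B mobility = 6
-- W to move --
(1,4): no bracket -> illegal
(1,5): no bracket -> illegal
(1,6): no bracket -> illegal
(2,3): no bracket -> illegal
(2,6): flips 1 -> legal
(3,5): flips 1 -> legal
(3,6): no bracket -> illegal
(4,5): flips 2 -> legal
(5,2): no bracket -> illegal
(5,3): flips 1 -> legal
(5,5): flips 1 -> legal
(6,3): no bracket -> illegal
(6,4): flips 3 -> legal
(6,5): flips 2 -> legal
W mobility = 7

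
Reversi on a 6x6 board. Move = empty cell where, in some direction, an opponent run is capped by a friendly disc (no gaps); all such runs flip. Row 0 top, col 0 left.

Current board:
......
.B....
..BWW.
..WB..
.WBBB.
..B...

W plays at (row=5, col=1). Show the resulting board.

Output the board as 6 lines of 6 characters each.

Answer: ......
.B....
..BWW.
..WW..
.WWBB.
.WB...

Derivation:
Place W at (5,1); scan 8 dirs for brackets.
Dir NW: first cell '.' (not opp) -> no flip
Dir N: first cell 'W' (not opp) -> no flip
Dir NE: opp run (4,2) (3,3) capped by W -> flip
Dir W: first cell '.' (not opp) -> no flip
Dir E: opp run (5,2), next='.' -> no flip
Dir SW: edge -> no flip
Dir S: edge -> no flip
Dir SE: edge -> no flip
All flips: (3,3) (4,2)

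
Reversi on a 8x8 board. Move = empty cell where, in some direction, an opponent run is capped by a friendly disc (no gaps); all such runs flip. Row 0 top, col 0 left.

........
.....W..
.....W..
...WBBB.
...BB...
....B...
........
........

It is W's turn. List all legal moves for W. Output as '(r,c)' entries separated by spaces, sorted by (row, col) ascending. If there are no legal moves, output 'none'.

(2,3): no bracket -> illegal
(2,4): no bracket -> illegal
(2,6): no bracket -> illegal
(2,7): no bracket -> illegal
(3,2): no bracket -> illegal
(3,7): flips 3 -> legal
(4,2): no bracket -> illegal
(4,5): flips 1 -> legal
(4,6): no bracket -> illegal
(4,7): flips 1 -> legal
(5,2): flips 2 -> legal
(5,3): flips 1 -> legal
(5,5): flips 1 -> legal
(6,3): no bracket -> illegal
(6,4): no bracket -> illegal
(6,5): no bracket -> illegal

Answer: (3,7) (4,5) (4,7) (5,2) (5,3) (5,5)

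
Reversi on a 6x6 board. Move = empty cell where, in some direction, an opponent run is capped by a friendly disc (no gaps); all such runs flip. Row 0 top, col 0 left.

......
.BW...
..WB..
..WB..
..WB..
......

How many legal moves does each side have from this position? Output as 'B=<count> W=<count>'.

-- B to move --
(0,1): flips 1 -> legal
(0,2): no bracket -> illegal
(0,3): no bracket -> illegal
(1,3): flips 1 -> legal
(2,1): flips 2 -> legal
(3,1): flips 1 -> legal
(4,1): flips 2 -> legal
(5,1): flips 1 -> legal
(5,2): no bracket -> illegal
(5,3): no bracket -> illegal
B mobility = 6
-- W to move --
(0,0): flips 1 -> legal
(0,1): no bracket -> illegal
(0,2): no bracket -> illegal
(1,0): flips 1 -> legal
(1,3): no bracket -> illegal
(1,4): flips 1 -> legal
(2,0): no bracket -> illegal
(2,1): no bracket -> illegal
(2,4): flips 2 -> legal
(3,4): flips 2 -> legal
(4,4): flips 2 -> legal
(5,2): no bracket -> illegal
(5,3): no bracket -> illegal
(5,4): flips 1 -> legal
W mobility = 7

Answer: B=6 W=7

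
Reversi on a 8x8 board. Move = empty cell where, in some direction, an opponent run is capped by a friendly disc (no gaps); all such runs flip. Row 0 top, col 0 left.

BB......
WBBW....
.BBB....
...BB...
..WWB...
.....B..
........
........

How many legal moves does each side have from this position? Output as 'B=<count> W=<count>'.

-- B to move --
(0,2): no bracket -> illegal
(0,3): flips 1 -> legal
(0,4): flips 1 -> legal
(1,4): flips 1 -> legal
(2,0): flips 1 -> legal
(2,4): no bracket -> illegal
(3,1): no bracket -> illegal
(3,2): no bracket -> illegal
(4,1): flips 2 -> legal
(5,1): flips 1 -> legal
(5,2): flips 1 -> legal
(5,3): flips 1 -> legal
(5,4): no bracket -> illegal
B mobility = 8
-- W to move --
(0,2): no bracket -> illegal
(0,3): no bracket -> illegal
(1,4): no bracket -> illegal
(2,0): no bracket -> illegal
(2,4): flips 1 -> legal
(2,5): flips 1 -> legal
(3,0): no bracket -> illegal
(3,1): flips 1 -> legal
(3,2): flips 1 -> legal
(3,5): no bracket -> illegal
(4,5): flips 1 -> legal
(4,6): no bracket -> illegal
(5,3): no bracket -> illegal
(5,4): no bracket -> illegal
(5,6): no bracket -> illegal
(6,4): no bracket -> illegal
(6,5): no bracket -> illegal
(6,6): no bracket -> illegal
W mobility = 5

Answer: B=8 W=5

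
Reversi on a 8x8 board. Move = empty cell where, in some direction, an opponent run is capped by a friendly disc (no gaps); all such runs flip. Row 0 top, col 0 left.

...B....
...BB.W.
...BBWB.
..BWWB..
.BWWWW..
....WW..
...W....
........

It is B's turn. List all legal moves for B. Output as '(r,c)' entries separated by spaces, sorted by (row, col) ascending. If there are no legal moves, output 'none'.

(0,5): no bracket -> illegal
(0,6): flips 1 -> legal
(0,7): no bracket -> illegal
(1,5): flips 1 -> legal
(1,7): no bracket -> illegal
(2,2): no bracket -> illegal
(2,7): no bracket -> illegal
(3,1): no bracket -> illegal
(3,6): flips 1 -> legal
(4,6): flips 4 -> legal
(5,1): flips 2 -> legal
(5,2): flips 1 -> legal
(5,3): flips 3 -> legal
(5,6): flips 2 -> legal
(6,2): no bracket -> illegal
(6,4): flips 3 -> legal
(6,5): flips 4 -> legal
(6,6): no bracket -> illegal
(7,2): no bracket -> illegal
(7,3): no bracket -> illegal
(7,4): no bracket -> illegal

Answer: (0,6) (1,5) (3,6) (4,6) (5,1) (5,2) (5,3) (5,6) (6,4) (6,5)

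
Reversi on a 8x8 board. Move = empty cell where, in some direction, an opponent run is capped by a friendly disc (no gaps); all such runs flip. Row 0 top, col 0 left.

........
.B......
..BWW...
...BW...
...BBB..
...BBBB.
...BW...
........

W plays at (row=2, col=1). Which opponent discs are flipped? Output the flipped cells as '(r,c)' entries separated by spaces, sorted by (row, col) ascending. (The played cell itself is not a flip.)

Dir NW: first cell '.' (not opp) -> no flip
Dir N: opp run (1,1), next='.' -> no flip
Dir NE: first cell '.' (not opp) -> no flip
Dir W: first cell '.' (not opp) -> no flip
Dir E: opp run (2,2) capped by W -> flip
Dir SW: first cell '.' (not opp) -> no flip
Dir S: first cell '.' (not opp) -> no flip
Dir SE: first cell '.' (not opp) -> no flip

Answer: (2,2)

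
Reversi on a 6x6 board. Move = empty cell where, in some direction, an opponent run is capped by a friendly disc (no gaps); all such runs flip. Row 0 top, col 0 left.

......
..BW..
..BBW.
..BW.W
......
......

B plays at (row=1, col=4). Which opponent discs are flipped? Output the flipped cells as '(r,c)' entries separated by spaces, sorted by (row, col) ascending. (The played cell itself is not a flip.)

Dir NW: first cell '.' (not opp) -> no flip
Dir N: first cell '.' (not opp) -> no flip
Dir NE: first cell '.' (not opp) -> no flip
Dir W: opp run (1,3) capped by B -> flip
Dir E: first cell '.' (not opp) -> no flip
Dir SW: first cell 'B' (not opp) -> no flip
Dir S: opp run (2,4), next='.' -> no flip
Dir SE: first cell '.' (not opp) -> no flip

Answer: (1,3)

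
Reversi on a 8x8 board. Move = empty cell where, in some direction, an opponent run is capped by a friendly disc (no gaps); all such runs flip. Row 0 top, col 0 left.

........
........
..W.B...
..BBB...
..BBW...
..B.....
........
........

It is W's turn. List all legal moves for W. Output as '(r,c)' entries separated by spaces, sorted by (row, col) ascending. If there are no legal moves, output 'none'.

(1,3): no bracket -> illegal
(1,4): flips 2 -> legal
(1,5): no bracket -> illegal
(2,1): no bracket -> illegal
(2,3): no bracket -> illegal
(2,5): no bracket -> illegal
(3,1): no bracket -> illegal
(3,5): no bracket -> illegal
(4,1): flips 2 -> legal
(4,5): no bracket -> illegal
(5,1): no bracket -> illegal
(5,3): no bracket -> illegal
(5,4): no bracket -> illegal
(6,1): no bracket -> illegal
(6,2): flips 3 -> legal
(6,3): no bracket -> illegal

Answer: (1,4) (4,1) (6,2)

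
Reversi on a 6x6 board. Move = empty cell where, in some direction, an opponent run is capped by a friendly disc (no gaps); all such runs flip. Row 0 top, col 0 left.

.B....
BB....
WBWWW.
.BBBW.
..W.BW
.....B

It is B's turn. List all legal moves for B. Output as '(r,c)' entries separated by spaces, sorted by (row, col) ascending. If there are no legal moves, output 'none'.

Answer: (1,2) (1,3) (1,4) (1,5) (2,5) (3,0) (3,5) (5,1) (5,2) (5,3)

Derivation:
(1,2): flips 1 -> legal
(1,3): flips 2 -> legal
(1,4): flips 3 -> legal
(1,5): flips 1 -> legal
(2,5): flips 3 -> legal
(3,0): flips 1 -> legal
(3,5): flips 2 -> legal
(4,1): no bracket -> illegal
(4,3): no bracket -> illegal
(5,1): flips 1 -> legal
(5,2): flips 1 -> legal
(5,3): flips 1 -> legal
(5,4): no bracket -> illegal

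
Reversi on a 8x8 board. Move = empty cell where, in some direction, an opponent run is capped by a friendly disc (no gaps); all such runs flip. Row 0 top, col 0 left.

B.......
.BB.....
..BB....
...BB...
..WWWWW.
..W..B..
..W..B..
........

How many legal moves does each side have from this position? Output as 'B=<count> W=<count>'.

Answer: B=7 W=7

Derivation:
-- B to move --
(3,1): no bracket -> illegal
(3,2): no bracket -> illegal
(3,5): flips 1 -> legal
(3,6): no bracket -> illegal
(3,7): flips 1 -> legal
(4,1): no bracket -> illegal
(4,7): no bracket -> illegal
(5,1): flips 1 -> legal
(5,3): flips 1 -> legal
(5,4): flips 1 -> legal
(5,6): flips 1 -> legal
(5,7): no bracket -> illegal
(6,1): flips 2 -> legal
(6,3): no bracket -> illegal
(7,1): no bracket -> illegal
(7,2): no bracket -> illegal
(7,3): no bracket -> illegal
B mobility = 7
-- W to move --
(0,1): flips 3 -> legal
(0,2): no bracket -> illegal
(0,3): no bracket -> illegal
(1,0): no bracket -> illegal
(1,3): flips 2 -> legal
(1,4): no bracket -> illegal
(2,0): no bracket -> illegal
(2,1): no bracket -> illegal
(2,4): flips 2 -> legal
(2,5): flips 1 -> legal
(3,1): no bracket -> illegal
(3,2): no bracket -> illegal
(3,5): no bracket -> illegal
(5,4): no bracket -> illegal
(5,6): no bracket -> illegal
(6,4): flips 1 -> legal
(6,6): flips 1 -> legal
(7,4): no bracket -> illegal
(7,5): flips 2 -> legal
(7,6): no bracket -> illegal
W mobility = 7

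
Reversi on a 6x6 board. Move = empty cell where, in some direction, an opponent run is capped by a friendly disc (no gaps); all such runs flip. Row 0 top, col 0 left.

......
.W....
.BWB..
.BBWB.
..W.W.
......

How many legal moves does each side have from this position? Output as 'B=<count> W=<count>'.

-- B to move --
(0,0): no bracket -> illegal
(0,1): flips 1 -> legal
(0,2): no bracket -> illegal
(1,0): no bracket -> illegal
(1,2): flips 1 -> legal
(1,3): flips 1 -> legal
(2,0): no bracket -> illegal
(2,4): no bracket -> illegal
(3,5): no bracket -> illegal
(4,1): no bracket -> illegal
(4,3): flips 1 -> legal
(4,5): no bracket -> illegal
(5,1): no bracket -> illegal
(5,2): flips 1 -> legal
(5,3): flips 1 -> legal
(5,4): flips 1 -> legal
(5,5): no bracket -> illegal
B mobility = 7
-- W to move --
(1,0): no bracket -> illegal
(1,2): no bracket -> illegal
(1,3): flips 1 -> legal
(1,4): no bracket -> illegal
(2,0): flips 2 -> legal
(2,4): flips 2 -> legal
(2,5): no bracket -> illegal
(3,0): flips 2 -> legal
(3,5): flips 1 -> legal
(4,0): flips 1 -> legal
(4,1): flips 2 -> legal
(4,3): no bracket -> illegal
(4,5): no bracket -> illegal
W mobility = 7

Answer: B=7 W=7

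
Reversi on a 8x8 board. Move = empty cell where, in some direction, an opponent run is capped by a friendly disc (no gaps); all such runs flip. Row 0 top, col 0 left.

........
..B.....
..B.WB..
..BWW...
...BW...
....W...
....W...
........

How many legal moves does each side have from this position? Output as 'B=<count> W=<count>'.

Answer: B=5 W=8

Derivation:
-- B to move --
(1,3): no bracket -> illegal
(1,4): no bracket -> illegal
(1,5): no bracket -> illegal
(2,3): flips 2 -> legal
(3,5): flips 2 -> legal
(4,2): no bracket -> illegal
(4,5): flips 1 -> legal
(5,3): no bracket -> illegal
(5,5): flips 2 -> legal
(6,3): no bracket -> illegal
(6,5): flips 1 -> legal
(7,3): no bracket -> illegal
(7,4): no bracket -> illegal
(7,5): no bracket -> illegal
B mobility = 5
-- W to move --
(0,1): no bracket -> illegal
(0,2): no bracket -> illegal
(0,3): no bracket -> illegal
(1,1): flips 1 -> legal
(1,3): no bracket -> illegal
(1,4): no bracket -> illegal
(1,5): no bracket -> illegal
(1,6): flips 1 -> legal
(2,1): flips 2 -> legal
(2,3): no bracket -> illegal
(2,6): flips 1 -> legal
(3,1): flips 1 -> legal
(3,5): no bracket -> illegal
(3,6): no bracket -> illegal
(4,1): no bracket -> illegal
(4,2): flips 1 -> legal
(5,2): flips 1 -> legal
(5,3): flips 1 -> legal
W mobility = 8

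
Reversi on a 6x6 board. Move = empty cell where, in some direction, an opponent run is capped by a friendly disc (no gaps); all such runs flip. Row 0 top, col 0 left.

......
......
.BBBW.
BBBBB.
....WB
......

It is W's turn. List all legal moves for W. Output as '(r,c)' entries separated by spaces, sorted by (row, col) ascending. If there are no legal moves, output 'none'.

(1,0): no bracket -> illegal
(1,1): flips 2 -> legal
(1,2): no bracket -> illegal
(1,3): no bracket -> illegal
(1,4): no bracket -> illegal
(2,0): flips 3 -> legal
(2,5): no bracket -> illegal
(3,5): no bracket -> illegal
(4,0): no bracket -> illegal
(4,1): no bracket -> illegal
(4,2): flips 1 -> legal
(4,3): no bracket -> illegal
(5,4): no bracket -> illegal
(5,5): no bracket -> illegal

Answer: (1,1) (2,0) (4,2)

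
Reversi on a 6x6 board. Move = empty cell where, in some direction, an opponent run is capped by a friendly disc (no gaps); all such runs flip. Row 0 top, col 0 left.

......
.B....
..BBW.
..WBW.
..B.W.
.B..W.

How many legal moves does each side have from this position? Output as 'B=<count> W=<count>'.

-- B to move --
(1,3): no bracket -> illegal
(1,4): no bracket -> illegal
(1,5): flips 1 -> legal
(2,1): no bracket -> illegal
(2,5): flips 1 -> legal
(3,1): flips 1 -> legal
(3,5): flips 1 -> legal
(4,1): flips 1 -> legal
(4,3): no bracket -> illegal
(4,5): flips 1 -> legal
(5,3): no bracket -> illegal
(5,5): flips 1 -> legal
B mobility = 7
-- W to move --
(0,0): flips 3 -> legal
(0,1): no bracket -> illegal
(0,2): no bracket -> illegal
(1,0): no bracket -> illegal
(1,2): flips 2 -> legal
(1,3): no bracket -> illegal
(1,4): flips 1 -> legal
(2,0): no bracket -> illegal
(2,1): flips 2 -> legal
(3,1): no bracket -> illegal
(4,0): no bracket -> illegal
(4,1): no bracket -> illegal
(4,3): no bracket -> illegal
(5,0): no bracket -> illegal
(5,2): flips 1 -> legal
(5,3): no bracket -> illegal
W mobility = 5

Answer: B=7 W=5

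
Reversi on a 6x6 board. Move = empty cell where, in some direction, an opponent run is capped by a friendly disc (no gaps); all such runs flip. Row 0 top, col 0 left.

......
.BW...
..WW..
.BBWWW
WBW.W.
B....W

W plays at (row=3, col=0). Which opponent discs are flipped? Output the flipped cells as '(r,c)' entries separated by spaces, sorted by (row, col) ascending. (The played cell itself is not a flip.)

Dir NW: edge -> no flip
Dir N: first cell '.' (not opp) -> no flip
Dir NE: first cell '.' (not opp) -> no flip
Dir W: edge -> no flip
Dir E: opp run (3,1) (3,2) capped by W -> flip
Dir SW: edge -> no flip
Dir S: first cell 'W' (not opp) -> no flip
Dir SE: opp run (4,1), next='.' -> no flip

Answer: (3,1) (3,2)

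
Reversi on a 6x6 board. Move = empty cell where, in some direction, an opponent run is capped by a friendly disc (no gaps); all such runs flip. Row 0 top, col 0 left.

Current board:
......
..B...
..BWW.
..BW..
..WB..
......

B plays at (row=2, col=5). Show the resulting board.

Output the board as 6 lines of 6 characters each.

Place B at (2,5); scan 8 dirs for brackets.
Dir NW: first cell '.' (not opp) -> no flip
Dir N: first cell '.' (not opp) -> no flip
Dir NE: edge -> no flip
Dir W: opp run (2,4) (2,3) capped by B -> flip
Dir E: edge -> no flip
Dir SW: first cell '.' (not opp) -> no flip
Dir S: first cell '.' (not opp) -> no flip
Dir SE: edge -> no flip
All flips: (2,3) (2,4)

Answer: ......
..B...
..BBBB
..BW..
..WB..
......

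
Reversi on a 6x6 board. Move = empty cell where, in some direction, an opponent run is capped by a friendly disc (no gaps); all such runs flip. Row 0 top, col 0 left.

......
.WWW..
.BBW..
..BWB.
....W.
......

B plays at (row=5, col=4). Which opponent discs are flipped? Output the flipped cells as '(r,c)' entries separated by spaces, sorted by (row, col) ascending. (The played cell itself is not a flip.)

Answer: (4,4)

Derivation:
Dir NW: first cell '.' (not opp) -> no flip
Dir N: opp run (4,4) capped by B -> flip
Dir NE: first cell '.' (not opp) -> no flip
Dir W: first cell '.' (not opp) -> no flip
Dir E: first cell '.' (not opp) -> no flip
Dir SW: edge -> no flip
Dir S: edge -> no flip
Dir SE: edge -> no flip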